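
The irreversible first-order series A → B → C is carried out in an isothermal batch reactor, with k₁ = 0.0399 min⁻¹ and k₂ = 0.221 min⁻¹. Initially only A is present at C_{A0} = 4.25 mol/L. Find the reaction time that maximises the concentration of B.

9.45 min

The intermediate peaks when r₁ = r₂, i.e. k₁e^(−k₁t) = k₂e^(−k₂t), giving t_opt = ln(k₂/k₁)/(k₂−k₁).
= ln(0.221/0.0399)/(0.221−0.0399) = ln(5.539)/0.1811 = 1.712/0.1811 = 9.45 min.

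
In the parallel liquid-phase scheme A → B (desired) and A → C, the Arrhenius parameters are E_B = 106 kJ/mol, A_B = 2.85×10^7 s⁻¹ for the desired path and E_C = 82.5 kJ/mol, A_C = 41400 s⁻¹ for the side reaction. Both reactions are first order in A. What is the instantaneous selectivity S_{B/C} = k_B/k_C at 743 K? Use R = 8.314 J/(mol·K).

k_B/k_C = (A_B/A_C)·exp[−(E_B−E_C)/(RT)] = (A_B/A_C)·exp[(E_C−E_B)/(RT)].
(E_C−E_B)/(RT) = (82.5−106)×10³/(8.314×743) = -23500/6177 = -3.804.
k_B/k_C = (2.85×10^7/41400)·exp(-3.804) = 688.4 × 0.02228 = 15.3.

15.3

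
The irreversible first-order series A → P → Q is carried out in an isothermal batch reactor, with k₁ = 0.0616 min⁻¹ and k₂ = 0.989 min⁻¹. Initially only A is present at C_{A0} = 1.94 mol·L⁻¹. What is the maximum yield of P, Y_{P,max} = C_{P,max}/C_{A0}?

At the optimum, C_{P,max}/C_{A0} = (k₁/k₂)^[k₂/(k₂−k₁)].
= (0.0616/0.989)^(0.989/(0.989−0.0616)) = (0.06229)^(1.066) = 0.05180.

0.0518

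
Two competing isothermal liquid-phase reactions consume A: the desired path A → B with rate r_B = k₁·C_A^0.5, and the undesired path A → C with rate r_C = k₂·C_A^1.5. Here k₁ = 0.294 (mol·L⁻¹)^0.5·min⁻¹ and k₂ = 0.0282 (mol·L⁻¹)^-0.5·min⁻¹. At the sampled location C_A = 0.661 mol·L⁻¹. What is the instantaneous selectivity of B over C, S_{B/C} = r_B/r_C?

S_{B/C} = r_B/r_C = (k₁·C_A^0.5)/(k₂·C_A^1.5) = (k₁/k₂)·C_A⁻¹.
= (0.294×0.6610^0.5) / (0.0282×0.6610^1.5) = 0.2390/0.01515 = 15.8.
The undesired path is higher order in A, so low C_A (CSTR or dilute feed) favours B.

15.8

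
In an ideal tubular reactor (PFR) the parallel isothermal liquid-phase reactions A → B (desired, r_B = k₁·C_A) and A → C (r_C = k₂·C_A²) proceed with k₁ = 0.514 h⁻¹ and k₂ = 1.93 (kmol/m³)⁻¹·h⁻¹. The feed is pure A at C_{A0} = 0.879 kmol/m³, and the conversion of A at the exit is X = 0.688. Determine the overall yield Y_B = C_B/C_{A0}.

C_A = C_{A0}(1−X) = 0.2742 kmol/m³.
Along a PFR/batch, dC_B/dC_A = −r_B/(r_B+r_C) = −k₁/(k₁+k₂·C_A).
Integrating from C_{A0} to C_A: C_B = (0.514/1.93)·ln[(0.514+1.93·0.879)/(0.514+1.93·0.274)] = 0.2663·ln(2.210/1.043) = 0.2000 kmol/m³.
Y_B = C_B/C_{A0} = 0.2000/0.879 = 0.227.

0.227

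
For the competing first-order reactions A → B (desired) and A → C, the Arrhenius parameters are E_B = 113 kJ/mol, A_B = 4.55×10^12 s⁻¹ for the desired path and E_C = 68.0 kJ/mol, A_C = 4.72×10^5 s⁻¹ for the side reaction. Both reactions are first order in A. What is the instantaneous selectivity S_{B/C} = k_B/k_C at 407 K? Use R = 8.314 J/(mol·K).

16.2

With equal orders, S_{B/C} = k_B/k_C = (A_B/A_C)·exp[(E_C−E_B)/(RT)].
(E_C−E_B)/(RT) = (68.0−113)×10³/(8.314×407) = -45000/3384 = -13.30.
k_B/k_C = (4.55×10^12/4.72×10^5)·exp(-13.30) = 9.640×10^6 × 1.677×10^-6 = 16.2.
Since E_B > E_C, raising the temperature improves selectivity toward B.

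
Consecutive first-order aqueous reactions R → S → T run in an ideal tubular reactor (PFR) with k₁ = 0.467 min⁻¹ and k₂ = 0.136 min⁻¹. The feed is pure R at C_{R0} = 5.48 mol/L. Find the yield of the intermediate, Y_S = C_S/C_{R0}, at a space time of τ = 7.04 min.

0.489

Solving the coupled first-order balances gives C_S(τ) = [k₁/(k₂−k₁)]·C_{R0}·(e^(−k₁τ) − e^(−k₂τ)).
e^(−k₁τ) = e^(−0.467×7.04) = e^(−3.288) = 0.03734; e^(−k₂τ) = e^(−0.9574) = 0.3839.
C_S = 0.467×5.48/(0.136−0.467) × (0.03734−0.3839) = (-7.732)×(-0.3465) = 2.679 mol/L.
Y_S = C_S/C_{R0} = 2.679/5.48 = 0.489.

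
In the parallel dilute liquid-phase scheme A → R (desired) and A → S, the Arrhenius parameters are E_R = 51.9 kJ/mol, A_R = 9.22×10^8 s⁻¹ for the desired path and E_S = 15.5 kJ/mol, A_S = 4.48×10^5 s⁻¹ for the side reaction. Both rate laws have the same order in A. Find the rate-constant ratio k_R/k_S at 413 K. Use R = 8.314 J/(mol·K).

0.0512

Since both paths have the same order in A, the concentration cancels and S_{R/S} = k_R/k_S = (A_R/A_S)·exp[(E_S−E_R)/(RT)].
(E_S−E_R)/(RT) = (15.5−51.9)×10³/(8.314×413) = -36400/3434 = -10.60.
k_R/k_S = (9.22×10^8/4.48×10^5)·exp(-10.60) = 2058 × 2.489×10^-5 = 0.0512.
Since E_R > E_S, raising the temperature improves selectivity toward R.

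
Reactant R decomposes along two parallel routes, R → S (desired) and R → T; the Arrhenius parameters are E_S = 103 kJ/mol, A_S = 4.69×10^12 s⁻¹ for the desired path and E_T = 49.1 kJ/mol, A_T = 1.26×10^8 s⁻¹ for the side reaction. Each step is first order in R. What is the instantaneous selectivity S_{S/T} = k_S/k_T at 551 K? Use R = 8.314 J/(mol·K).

With equal orders, S_{S/T} = k_S/k_T = (A_S/A_T)·exp[(E_T−E_S)/(RT)].
(E_T−E_S)/(RT) = (49.1−103)×10³/(8.314×551) = -53900/4581 = -11.77.
k_S/k_T = (4.69×10^12/1.26×10^8)·exp(-11.77) = 37222 × 7.764×10^-6 = 0.289.
Since E_S > E_T, raising the temperature improves selectivity toward S.

0.289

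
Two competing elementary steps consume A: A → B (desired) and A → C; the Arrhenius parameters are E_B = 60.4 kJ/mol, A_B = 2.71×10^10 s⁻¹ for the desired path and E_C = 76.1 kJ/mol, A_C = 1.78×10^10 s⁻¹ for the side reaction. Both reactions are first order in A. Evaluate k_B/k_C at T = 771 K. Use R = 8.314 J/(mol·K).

17.6

k_B/k_C = (A_B/A_C)·exp[−(E_B−E_C)/(RT)] = (A_B/A_C)·exp[(E_C−E_B)/(RT)].
(E_C−E_B)/(RT) = (76.1−60.4)×10³/(8.314×771) = 15700/6410 = 2.449.
k_B/k_C = (2.71×10^10/1.78×10^10)·exp(2.449) = 1.522 × 11.58 = 17.6.
Since E_B < E_C, lowering the temperature improves selectivity toward B.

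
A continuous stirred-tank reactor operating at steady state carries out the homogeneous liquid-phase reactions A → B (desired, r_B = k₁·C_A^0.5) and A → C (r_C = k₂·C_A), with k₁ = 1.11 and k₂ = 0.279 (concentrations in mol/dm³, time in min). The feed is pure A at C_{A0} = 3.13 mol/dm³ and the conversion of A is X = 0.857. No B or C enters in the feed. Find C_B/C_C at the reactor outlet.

5.95

Exit C_A = C_{A0}(1−X) = 3.13×0.143 = 0.4476 mol/dm³.
A CSTR operates uniformly at the exit composition, giving r_B = 0.7426 and r_C = 0.1249 (each k·C_A^n at C_A = 0.4476).
Overall selectivity = C_B/C_C = r_Bτ/(r_Cτ) = r_B/r_C = 5.95.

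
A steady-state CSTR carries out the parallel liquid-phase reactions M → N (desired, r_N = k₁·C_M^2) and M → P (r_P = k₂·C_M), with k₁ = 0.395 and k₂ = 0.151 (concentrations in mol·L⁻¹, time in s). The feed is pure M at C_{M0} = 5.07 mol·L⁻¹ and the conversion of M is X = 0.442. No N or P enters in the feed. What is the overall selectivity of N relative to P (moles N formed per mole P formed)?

Exit C_M = C_{M0}(1−X) = 5.07×0.558 = 2.829 mol·L⁻¹.
A CSTR operates uniformly at the exit composition, giving r_N = 3.161 and r_P = 0.4272 (each k·C_M^n at C_M = 2.829).
Overall selectivity = C_N/C_P = r_Nτ/(r_Pτ) = r_N/r_P = 7.40.

7.40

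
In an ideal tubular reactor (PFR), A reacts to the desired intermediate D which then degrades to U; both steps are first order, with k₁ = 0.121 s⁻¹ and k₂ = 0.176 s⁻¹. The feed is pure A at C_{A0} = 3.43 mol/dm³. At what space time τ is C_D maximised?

For first-order series the maximum of C_D occurs at τ_opt = ln(k₂/k₁)/(k₂−k₁).
= ln(0.176/0.121)/(0.176−0.121) = ln(1.455)/0.05500 = 0.3747/0.05500 = 6.81 s.

6.81 s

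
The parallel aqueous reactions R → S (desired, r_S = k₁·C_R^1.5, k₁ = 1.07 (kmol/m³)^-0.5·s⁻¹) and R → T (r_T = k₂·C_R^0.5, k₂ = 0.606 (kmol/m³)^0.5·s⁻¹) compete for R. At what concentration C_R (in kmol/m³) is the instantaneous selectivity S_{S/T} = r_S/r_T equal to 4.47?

S_{S/T} = (k₁/k₂)·C_R ⇒ C_R = S·k₂/k₁.
= 4.47×0.606/1.07 = 2.53 kmol/m³.

2.53 kmol/m³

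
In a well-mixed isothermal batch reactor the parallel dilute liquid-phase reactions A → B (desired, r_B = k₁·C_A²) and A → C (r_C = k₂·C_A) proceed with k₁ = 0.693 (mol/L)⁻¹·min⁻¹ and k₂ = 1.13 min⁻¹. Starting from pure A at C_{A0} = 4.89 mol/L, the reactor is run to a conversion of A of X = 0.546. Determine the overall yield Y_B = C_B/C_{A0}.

0.370

C_A = C_{A0}(1−X) = 2.220 mol/L.
Along a PFR/batch, dC_C/dC_A = −r_C/(r_B+r_C) = −k₂/(k₂+k₁·C_A).
Integrating from C_{A0} to C_A: C_C = (1.13/0.693)·ln[(1.13+0.693·4.89)/(1.13+0.693·2.22)] = 1.631·ln(4.519/2.669) = 0.8589 mol/L.
Then C_B = (C_{A0}−C_A) − C_C = 2.670 − 0.8589 = 1.811 mol/L.
Y_B = C_B/C_{A0} = 1.811/4.89 = 0.370.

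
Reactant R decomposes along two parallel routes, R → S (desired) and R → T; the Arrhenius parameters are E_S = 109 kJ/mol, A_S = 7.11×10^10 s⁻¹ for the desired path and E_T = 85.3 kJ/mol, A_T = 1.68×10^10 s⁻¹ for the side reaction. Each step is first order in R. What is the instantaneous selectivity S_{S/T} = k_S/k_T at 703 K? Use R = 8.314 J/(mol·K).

With equal orders, S_{S/T} = k_S/k_T = (A_S/A_T)·exp[(E_T−E_S)/(RT)].
(E_T−E_S)/(RT) = (85.3−109)×10³/(8.314×703) = -23700/5845 = -4.055.
k_S/k_T = (7.11×10^10/1.68×10^10)·exp(-4.055) = 4.232 × 0.01734 = 0.0734.
Since E_S > E_T, raising the temperature improves selectivity toward S.

0.0734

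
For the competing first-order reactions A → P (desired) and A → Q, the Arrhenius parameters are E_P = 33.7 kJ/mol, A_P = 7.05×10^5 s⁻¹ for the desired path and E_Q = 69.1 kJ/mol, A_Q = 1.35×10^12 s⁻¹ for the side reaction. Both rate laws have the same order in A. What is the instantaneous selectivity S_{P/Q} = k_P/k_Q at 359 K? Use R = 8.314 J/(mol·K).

0.0739

k_P/k_Q = (A_P/A_Q)·exp[−(E_P−E_Q)/(RT)] = (A_P/A_Q)·exp[(E_Q−E_P)/(RT)].
(E_Q−E_P)/(RT) = (69.1−33.7)×10³/(8.314×359) = 35400/2985 = 11.86.
k_P/k_Q = (7.05×10^5/1.35×10^12)·exp(11.86) = 5.222×10^-7 × 1.415×10^5 = 0.0739.
Since E_P < E_Q, lowering the temperature improves selectivity toward P.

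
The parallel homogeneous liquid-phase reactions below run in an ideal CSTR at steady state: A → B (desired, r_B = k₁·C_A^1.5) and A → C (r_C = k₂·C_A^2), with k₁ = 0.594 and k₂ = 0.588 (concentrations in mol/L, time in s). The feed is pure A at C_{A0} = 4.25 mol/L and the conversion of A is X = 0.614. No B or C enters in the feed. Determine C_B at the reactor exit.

Exit C_A = C_{A0}(1−X) = 4.25×0.386 = 1.641 mol/L.
Rates in a CSTR are evaluated at the outlet concentration: r_B = 0.594×1.641^1.5 = 1.248, r_C = 0.588×1.641^2 = 1.582.
Fraction of consumed A going to B: r_B/(r_B+r_C) = 0.4409.
C_B = 0.4409·C_{A0}·X = 0.4409×4.25×0.614 = 1.15 mol/L.

1.15 mol/L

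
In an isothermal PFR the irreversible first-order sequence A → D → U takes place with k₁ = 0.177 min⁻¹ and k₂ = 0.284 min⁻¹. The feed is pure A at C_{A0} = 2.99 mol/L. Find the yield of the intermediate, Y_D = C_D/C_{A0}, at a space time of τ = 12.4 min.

The intermediate concentration in a first-order A→B→C sequence is C_D = k₁C_{A0}(e^(−k₁τ) − e^(−k₂τ))/(k₂−k₁).
e^(−k₁τ) = e^(−0.177×12.4) = e^(−2.195) = 0.1114; e^(−k₂τ) = e^(−3.522) = 0.02955.
C_D = 0.177×2.99/(0.284−0.177) × (0.1114−0.02955) = 4.946×0.08183 = 0.4047 mol/L.
Y_D = C_D/C_{A0} = 0.4047/2.99 = 0.135.

0.135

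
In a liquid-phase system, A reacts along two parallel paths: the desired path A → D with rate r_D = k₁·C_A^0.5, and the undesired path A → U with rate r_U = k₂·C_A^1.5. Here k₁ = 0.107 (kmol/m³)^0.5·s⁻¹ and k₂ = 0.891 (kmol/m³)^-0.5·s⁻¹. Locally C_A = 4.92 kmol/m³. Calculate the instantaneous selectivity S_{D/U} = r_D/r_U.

S_{D/U} = r_D/r_U = (k₁·C_A^0.5)/(k₂·C_A^1.5) = (k₁/k₂)·C_A⁻¹.
= (0.107×4.920^0.5) / (0.891×4.920^1.5) = 0.2373/9.724 = 0.0244.
The undesired path is higher order in A, so low C_A (CSTR or dilute feed) favours D.

0.0244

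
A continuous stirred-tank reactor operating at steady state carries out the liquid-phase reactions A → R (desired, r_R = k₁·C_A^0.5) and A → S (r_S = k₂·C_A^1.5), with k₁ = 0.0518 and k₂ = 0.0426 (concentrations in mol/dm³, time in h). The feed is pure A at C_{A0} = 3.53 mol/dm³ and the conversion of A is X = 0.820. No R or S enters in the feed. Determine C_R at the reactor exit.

1.90 mol/dm³

Exit C_A = C_{A0}(1−X) = 3.53×0.180 = 0.6354 mol/dm³.
Rates in a CSTR are evaluated at the outlet concentration: r_R = 0.0518×0.6354^0.5 = 0.04129, r_S = 0.0426×0.6354^1.5 = 0.02158.
Fraction of consumed A going to R: r_R/(r_R+r_S) = 0.6568.
C_R = 0.6568·C_{A0}·X = 0.6568×3.53×0.820 = 1.90 mol/dm³.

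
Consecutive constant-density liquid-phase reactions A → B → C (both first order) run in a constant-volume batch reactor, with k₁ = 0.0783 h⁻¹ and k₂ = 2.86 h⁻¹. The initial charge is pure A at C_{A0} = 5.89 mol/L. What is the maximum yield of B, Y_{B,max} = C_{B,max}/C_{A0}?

At the optimum, C_{B,max}/C_{A0} = (k₁/k₂)^[k₂/(k₂−k₁)].
= (0.0783/2.86)^(2.86/(2.86−0.0783)) = (0.02738)^(1.028) = 0.02474.

0.0247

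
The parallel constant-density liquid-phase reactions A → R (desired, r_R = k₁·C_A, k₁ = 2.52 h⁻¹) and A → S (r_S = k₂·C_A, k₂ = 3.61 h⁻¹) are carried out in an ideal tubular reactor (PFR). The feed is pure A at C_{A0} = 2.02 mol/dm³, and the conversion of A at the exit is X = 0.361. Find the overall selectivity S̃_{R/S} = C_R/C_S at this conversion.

C_A = C_{A0}(1−X) = 1.291 mol/dm³.
Both paths are first order in A, so the instantaneous fraction to R is constant: dC_R/d(−C_A) = k₁/(k₁+k₂) = 0.4111.
C_R = 0.4111·(C_{A0}−C_A) = 0.4111×0.7292 = 0.300 mol/dm³.
C_S = (C_{A0}−C_A)−C_R = 0.4294 mol/dm³; S̃_{R/S} = 0.2998/0.4294 = 0.698.

0.698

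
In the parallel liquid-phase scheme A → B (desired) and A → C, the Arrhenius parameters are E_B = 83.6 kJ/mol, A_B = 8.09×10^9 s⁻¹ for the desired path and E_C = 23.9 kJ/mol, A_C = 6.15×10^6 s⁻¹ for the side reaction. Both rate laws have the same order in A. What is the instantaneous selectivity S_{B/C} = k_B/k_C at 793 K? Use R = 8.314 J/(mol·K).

0.154

Since both paths have the same order in A, the concentration cancels and S_{B/C} = k_B/k_C = (A_B/A_C)·exp[(E_C−E_B)/(RT)].
(E_C−E_B)/(RT) = (23.9−83.6)×10³/(8.314×793) = -59700/6593 = -9.055.
k_B/k_C = (8.09×10^9/6.15×10^6)·exp(-9.055) = 1315 × 1.168×10^-4 = 0.154.
Since E_B > E_C, raising the temperature improves selectivity toward B.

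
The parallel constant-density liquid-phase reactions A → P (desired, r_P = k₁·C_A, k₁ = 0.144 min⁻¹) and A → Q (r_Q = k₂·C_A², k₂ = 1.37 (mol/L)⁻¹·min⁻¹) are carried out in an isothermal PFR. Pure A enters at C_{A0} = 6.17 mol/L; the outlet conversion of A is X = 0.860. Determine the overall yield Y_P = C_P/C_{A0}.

0.0318

C_A = C_{A0}(1−X) = 0.8638 mol/L.
Along a PFR/batch, dC_P/dC_A = −r_P/(r_P+r_Q) = −k₁/(k₁+k₂·C_A).
Integrating from C_{A0} to C_A: C_P = (0.144/1.37)·ln[(0.144+1.37·6.17)/(0.144+1.37·0.864)] = 0.1051·ln(8.597/1.327) = 0.1964 mol/L.
Y_P = C_P/C_{A0} = 0.1964/6.17 = 0.0318.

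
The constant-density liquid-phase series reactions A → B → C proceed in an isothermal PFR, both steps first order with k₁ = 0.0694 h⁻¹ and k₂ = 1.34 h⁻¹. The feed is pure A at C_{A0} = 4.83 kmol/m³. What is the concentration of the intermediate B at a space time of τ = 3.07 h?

The intermediate concentration in a first-order A→B→C sequence is C_B = k₁C_{A0}(e^(−k₁τ) − e^(−k₂τ))/(k₂−k₁).
e^(−k₁τ) = e^(−0.0694×3.07) = e^(−0.2131) = 0.8081; e^(−k₂τ) = e^(−4.114) = 0.01635.
C_B = 0.0694×4.83/(1.34−0.0694) × (0.8081−0.01635) = 0.2638×0.7918 = 0.2089 kmol/m³.

0.209 kmol/m³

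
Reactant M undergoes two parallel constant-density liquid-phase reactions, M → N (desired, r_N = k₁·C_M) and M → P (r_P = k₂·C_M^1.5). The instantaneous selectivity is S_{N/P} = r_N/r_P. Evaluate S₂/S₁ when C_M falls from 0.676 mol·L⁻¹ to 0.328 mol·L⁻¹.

1.44

S_{N/P} = (k₁/k₂)·C_M^-0.5, so S₂/S₁ = (C_{M,2}/C_{M,1})^-0.5.
= (0.328/0.676)^(-0.5) = (0.4852)^(-0.5) = 1.44.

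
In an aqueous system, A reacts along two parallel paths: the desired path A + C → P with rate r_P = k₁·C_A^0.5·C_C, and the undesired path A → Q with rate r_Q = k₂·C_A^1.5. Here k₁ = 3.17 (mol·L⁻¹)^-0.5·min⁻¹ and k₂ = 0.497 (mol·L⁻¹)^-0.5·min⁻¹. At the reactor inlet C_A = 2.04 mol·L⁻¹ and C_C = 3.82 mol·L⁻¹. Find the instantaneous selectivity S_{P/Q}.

11.9

S_{P/Q} = r_P/r_Q = (k₁·C_A^0.5·C_C)/(k₂·C_A^1.5) = (k₁/k₂)·C_A⁻¹·C_C.
= (3.17×2.040^0.5×3.820) / (0.497×2.040^1.5) = 17.30/1.448 = 11.9.
The undesired path is higher order in A, so low C_A (CSTR or dilute feed) favours P.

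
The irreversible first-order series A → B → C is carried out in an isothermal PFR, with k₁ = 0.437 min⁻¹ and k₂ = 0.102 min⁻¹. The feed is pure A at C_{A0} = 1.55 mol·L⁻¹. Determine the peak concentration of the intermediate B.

0.995 mol·L⁻¹

For a first-order series the maximum intermediate yield is C_{B,max}/C_{A0} = (k₁/k₂)^[k₂/(k₂−k₁)].
= (0.437/0.102)^(0.102/(0.102−0.437)) = (4.284)^(-0.3045) = 0.6421.
C_{B,max} = 0.6421×1.55 = 0.995 mol·L⁻¹.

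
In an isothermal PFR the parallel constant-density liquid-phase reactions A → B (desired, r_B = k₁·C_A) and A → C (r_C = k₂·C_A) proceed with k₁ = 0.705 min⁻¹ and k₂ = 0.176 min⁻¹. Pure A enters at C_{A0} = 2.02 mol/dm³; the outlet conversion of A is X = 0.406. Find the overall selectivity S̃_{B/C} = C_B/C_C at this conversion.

4.01

C_A = C_{A0}(1−X) = 1.200 mol/dm³.
Both paths are first order in A, so the instantaneous fraction to B is constant: dC_B/d(−C_A) = k₁/(k₁+k₂) = 0.8002.
C_B = 0.8002·(C_{A0}−C_A) = 0.8002×0.8201 = 0.656 mol/dm³.
C_C = (C_{A0}−C_A)−C_B = 0.1638 mol/dm³; S̃_{B/C} = 0.6563/0.1638 = 4.01.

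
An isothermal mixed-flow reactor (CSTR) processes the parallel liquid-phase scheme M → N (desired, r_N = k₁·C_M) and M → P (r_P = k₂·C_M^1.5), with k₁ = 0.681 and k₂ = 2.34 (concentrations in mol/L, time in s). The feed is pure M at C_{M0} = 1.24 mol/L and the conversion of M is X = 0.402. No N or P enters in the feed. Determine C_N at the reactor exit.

Exit C_M = C_{M0}(1−X) = 1.24×0.598 = 0.7415 mol/L.
A CSTR operates uniformly at the exit composition, giving r_N = 0.5050 and r_P = 1.494 (each k·C_M^n at C_M = 0.7415).
Fraction of consumed M going to N: r_N/(r_N+r_P) = 0.2526.
C_N = 0.2526·C_{M0}·X = 0.2526×1.24×0.402 = 0.126 mol/L.

0.126 mol/L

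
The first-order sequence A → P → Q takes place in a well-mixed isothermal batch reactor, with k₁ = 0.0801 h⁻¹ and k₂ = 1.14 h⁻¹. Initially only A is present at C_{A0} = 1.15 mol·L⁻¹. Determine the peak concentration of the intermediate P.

For a first-order series the maximum intermediate yield is C_{P,max}/C_{A0} = (k₁/k₂)^[k₂/(k₂−k₁)].
= (0.0801/1.14)^(1.14/(1.14−0.0801)) = (0.07026)^(1.076) = 0.05749.
C_{P,max} = 0.05749×1.15 = 0.0661 mol·L⁻¹.

0.0661 mol·L⁻¹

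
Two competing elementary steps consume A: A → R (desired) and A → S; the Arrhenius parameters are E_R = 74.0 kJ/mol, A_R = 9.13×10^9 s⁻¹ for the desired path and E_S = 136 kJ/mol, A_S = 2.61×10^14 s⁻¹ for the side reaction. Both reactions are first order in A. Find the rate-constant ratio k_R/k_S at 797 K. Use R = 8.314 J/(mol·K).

Since both paths have the same order in A, the concentration cancels and S_{R/S} = k_R/k_S = (A_R/A_S)·exp[(E_S−E_R)/(RT)].
(E_S−E_R)/(RT) = (136−74.0)×10³/(8.314×797) = 62000/6626 = 9.357.
k_R/k_S = (9.13×10^9/2.61×10^14)·exp(9.357) = 3.498×10^-5 × 11576 = 0.405.

0.405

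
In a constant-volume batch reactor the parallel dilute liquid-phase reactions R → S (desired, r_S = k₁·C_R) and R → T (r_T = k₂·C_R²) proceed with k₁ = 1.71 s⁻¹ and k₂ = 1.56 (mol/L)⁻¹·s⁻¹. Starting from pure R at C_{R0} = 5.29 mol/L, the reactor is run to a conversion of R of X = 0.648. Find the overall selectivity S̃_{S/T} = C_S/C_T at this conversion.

0.326

C_R = C_{R0}(1−X) = 1.862 mol/L.
Along a PFR/batch, dC_S/dC_R = −r_S/(r_S+r_T) = −k₁/(k₁+k₂·C_R).
Integrating from C_{R0} to C_R: C_S = (1.71/1.56)·ln[(1.71+1.56·5.29)/(1.71+1.56·1.86)] = 1.096·ln(9.962/4.615) = 0.8435 mol/L.
C_T = (C_{R0}−C_R)−C_S = 2.584 mol/L; S̃_{S/T} = 0.8435/2.584 = 0.326.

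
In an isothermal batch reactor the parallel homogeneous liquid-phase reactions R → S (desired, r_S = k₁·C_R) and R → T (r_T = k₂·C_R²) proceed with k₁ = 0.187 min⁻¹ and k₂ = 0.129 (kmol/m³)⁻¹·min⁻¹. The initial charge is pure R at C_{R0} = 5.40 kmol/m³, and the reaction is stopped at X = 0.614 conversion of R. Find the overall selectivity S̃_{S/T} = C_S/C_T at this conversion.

C_R = C_{R0}(1−X) = 2.084 kmol/m³.
Along a PFR/batch, dC_S/dC_R = −r_S/(r_S+r_T) = −k₁/(k₁+k₂·C_R).
Integrating from C_{R0} to C_R: C_S = (0.187/0.129)·ln[(0.187+0.129·5.40)/(0.187+0.129·2.08)] = 1.450·ln(0.8836/0.4559) = 0.9593 kmol/m³.
C_T = (C_{R0}−C_R)−C_S = 2.356 kmol/m³; S̃_{S/T} = 0.9593/2.356 = 0.407.

0.407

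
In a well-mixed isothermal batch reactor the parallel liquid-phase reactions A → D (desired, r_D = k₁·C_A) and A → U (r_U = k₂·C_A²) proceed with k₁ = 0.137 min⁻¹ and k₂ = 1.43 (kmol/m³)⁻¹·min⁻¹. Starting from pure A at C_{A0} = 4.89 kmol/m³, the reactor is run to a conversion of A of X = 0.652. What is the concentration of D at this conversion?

C_A = C_{A0}(1−X) = 1.702 kmol/m³.
Along a PFR/batch, dC_D/dC_A = −r_D/(r_D+r_U) = −k₁/(k₁+k₂·C_A).
Integrating from C_{A0} to C_A: C_D = (0.137/1.43)·ln[(0.137+1.43·4.89)/(0.137+1.43·1.70)] = 0.09580·ln(7.130/2.570) = 0.09774 kmol/m³.

0.0977 kmol/m³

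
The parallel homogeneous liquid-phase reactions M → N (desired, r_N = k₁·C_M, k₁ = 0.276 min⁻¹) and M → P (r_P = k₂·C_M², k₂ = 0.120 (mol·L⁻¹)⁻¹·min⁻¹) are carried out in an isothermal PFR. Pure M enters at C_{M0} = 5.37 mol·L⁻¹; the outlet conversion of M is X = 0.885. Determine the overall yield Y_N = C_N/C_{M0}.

0.414

C_M = C_{M0}(1−X) = 0.6175 mol·L⁻¹.
Along a PFR/batch, dC_N/dC_M = −r_N/(r_N+r_P) = −k₁/(k₁+k₂·C_M).
Integrating from C_{M0} to C_M: C_N = (0.276/0.120)·ln[(0.276+0.120·5.37)/(0.276+0.120·0.618)] = 2.300·ln(0.9204/0.3501) = 2.223 mol·L⁻¹.
Y_N = C_N/C_{M0} = 2.223/5.37 = 0.414.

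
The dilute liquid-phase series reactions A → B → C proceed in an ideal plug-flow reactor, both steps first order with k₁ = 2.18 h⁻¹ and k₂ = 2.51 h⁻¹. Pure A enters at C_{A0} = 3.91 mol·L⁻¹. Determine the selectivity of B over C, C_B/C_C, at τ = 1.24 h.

Solving the coupled first-order balances gives C_B(τ) = [k₁/(k₂−k₁)]·C_{A0}·(e^(−k₁τ) − e^(−k₂τ)).
e^(−k₁τ) = e^(−2.18×1.24) = e^(−2.703) = 0.06699; e^(−k₂τ) = e^(−3.112) = 0.04449.
C_B = 2.18×3.91/(2.51−2.18) × (0.06699−0.04449) = 25.83×0.02250 = 0.5811 mol·L⁻¹.
C_A = C_{A0}e^(−k₁τ) = 0.2619 mol·L⁻¹, so C_C = C_{A0}−C_A−C_B = 3.067 mol·L⁻¹; C_B/C_C = 0.189.

0.189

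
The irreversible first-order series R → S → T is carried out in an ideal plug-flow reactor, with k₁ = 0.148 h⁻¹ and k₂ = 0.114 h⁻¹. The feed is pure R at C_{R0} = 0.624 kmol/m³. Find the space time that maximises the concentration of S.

7.68 h

Setting dC_S/dτ = 0 gives τ_opt = ln(k₂/k₁)/(k₂−k₁).
= ln(0.114/0.148)/(0.114−0.148) = ln(0.7703)/-0.03400 = -0.2610/-0.03400 = 7.68 h.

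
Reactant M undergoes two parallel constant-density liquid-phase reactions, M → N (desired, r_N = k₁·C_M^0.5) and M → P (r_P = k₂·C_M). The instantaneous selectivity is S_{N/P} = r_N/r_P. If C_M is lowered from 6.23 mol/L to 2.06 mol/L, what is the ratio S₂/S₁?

S_{N/P} = (k₁/k₂)·C_M^-0.5, so S₂/S₁ = (C_{M,2}/C_{M,1})^-0.5.
= (2.06/6.23)^(-0.5) = (0.3307)^(-0.5) = 1.74.
Selectivity toward N rises as C_M falls — low-concentration operation is favoured.

1.74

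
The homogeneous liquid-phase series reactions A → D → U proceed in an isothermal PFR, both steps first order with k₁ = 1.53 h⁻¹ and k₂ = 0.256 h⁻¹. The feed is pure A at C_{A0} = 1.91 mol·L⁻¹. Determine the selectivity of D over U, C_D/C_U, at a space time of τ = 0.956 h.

6.23

Solving the coupled first-order balances gives C_D(τ) = [k₁/(k₂−k₁)]·C_{A0}·(e^(−k₁τ) − e^(−k₂τ)).
e^(−k₁τ) = e^(−1.53×0.956) = e^(−1.463) = 0.2316; e^(−k₂τ) = e^(−0.2447) = 0.7829.
C_D = 1.53×1.91/(0.256−1.53) × (0.2316−0.7829) = (-2.294)×(-0.5513) = 1.265 mol·L⁻¹.
C_A = C_{A0}e^(−k₁τ) = 0.4424 mol·L⁻¹, so C_U = C_{A0}−C_A−C_D = 0.2031 mol·L⁻¹; C_D/C_U = 6.23.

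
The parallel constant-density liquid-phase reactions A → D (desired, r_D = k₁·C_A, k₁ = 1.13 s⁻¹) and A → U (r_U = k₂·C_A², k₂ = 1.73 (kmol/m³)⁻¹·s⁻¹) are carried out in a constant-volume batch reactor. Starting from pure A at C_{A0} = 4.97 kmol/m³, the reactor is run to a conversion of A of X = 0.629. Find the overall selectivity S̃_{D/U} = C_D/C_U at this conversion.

C_A = C_{A0}(1−X) = 1.844 kmol/m³.
Along a PFR/batch, dC_D/dC_A = −r_D/(r_D+r_U) = −k₁/(k₁+k₂·C_A).
Integrating from C_{A0} to C_A: C_D = (1.13/1.73)·ln[(1.13+1.73·4.97)/(1.13+1.73·1.84)] = 0.6532·ln(9.728/4.320) = 0.5302 kmol/m³.
C_U = (C_{A0}−C_A)−C_D = 2.596 kmol/m³; S̃_{D/U} = 0.5302/2.596 = 0.204.

0.204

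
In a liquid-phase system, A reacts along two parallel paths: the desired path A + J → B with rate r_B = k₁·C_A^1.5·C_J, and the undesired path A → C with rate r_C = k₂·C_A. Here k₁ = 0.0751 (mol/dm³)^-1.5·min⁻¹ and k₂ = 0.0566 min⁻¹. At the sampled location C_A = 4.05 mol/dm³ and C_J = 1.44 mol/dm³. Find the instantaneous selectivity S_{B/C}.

3.85

S_{B/C} = r_B/r_C = (k₁·C_A^1.5·C_J)/(k₂·C_A) = (k₁/k₂)·C_A^0.5·C_J.
= (0.0751×4.050^1.5×1.440) / (0.0566×4.050) = 0.8814/0.2292 = 3.85.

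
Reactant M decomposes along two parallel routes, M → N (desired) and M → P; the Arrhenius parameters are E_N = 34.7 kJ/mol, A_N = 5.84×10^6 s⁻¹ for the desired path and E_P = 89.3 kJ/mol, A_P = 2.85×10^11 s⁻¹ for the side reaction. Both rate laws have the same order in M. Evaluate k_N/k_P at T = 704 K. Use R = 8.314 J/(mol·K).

Since both paths have the same order in M, the concentration cancels and S_{N/P} = k_N/k_P = (A_N/A_P)·exp[(E_P−E_N)/(RT)].
(E_P−E_N)/(RT) = (89.3−34.7)×10³/(8.314×704) = 54600/5853 = 9.328.
k_N/k_P = (5.84×10^6/2.85×10^11)·exp(9.328) = 2.049×10^-5 × 11254 = 0.231.
Since E_N < E_P, lowering the temperature improves selectivity toward N.

0.231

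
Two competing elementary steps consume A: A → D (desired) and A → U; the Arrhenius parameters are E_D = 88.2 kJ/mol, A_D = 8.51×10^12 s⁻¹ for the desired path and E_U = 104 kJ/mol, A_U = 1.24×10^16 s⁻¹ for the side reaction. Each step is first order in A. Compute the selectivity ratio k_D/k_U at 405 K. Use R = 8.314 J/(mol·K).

Since both paths have the same order in A, the concentration cancels and S_{D/U} = k_D/k_U = (A_D/A_U)·exp[(E_U−E_D)/(RT)].
(E_U−E_D)/(RT) = (104−88.2)×10³/(8.314×405) = 15800/3367 = 4.692.
k_D/k_U = (8.51×10^12/1.24×10^16)·exp(4.692) = 6.863×10^-4 × 109.1 = 0.0749.

0.0749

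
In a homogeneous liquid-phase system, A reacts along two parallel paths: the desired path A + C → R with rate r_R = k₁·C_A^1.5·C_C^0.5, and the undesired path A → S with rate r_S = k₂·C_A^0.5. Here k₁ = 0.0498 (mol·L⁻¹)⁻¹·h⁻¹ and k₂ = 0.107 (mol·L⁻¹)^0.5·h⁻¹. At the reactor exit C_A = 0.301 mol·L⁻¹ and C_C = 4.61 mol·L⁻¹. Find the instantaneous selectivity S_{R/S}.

S_{R/S} = r_R/r_S = (k₁·C_A^1.5·C_C^0.5)/(k₂·C_A^0.5) = (k₁/k₂)·C_A·C_C^0.5.
= (0.0498×0.3010^1.5×4.610^0.5) / (0.107×0.3010^0.5) = 0.01766/0.05870 = 0.301.

0.301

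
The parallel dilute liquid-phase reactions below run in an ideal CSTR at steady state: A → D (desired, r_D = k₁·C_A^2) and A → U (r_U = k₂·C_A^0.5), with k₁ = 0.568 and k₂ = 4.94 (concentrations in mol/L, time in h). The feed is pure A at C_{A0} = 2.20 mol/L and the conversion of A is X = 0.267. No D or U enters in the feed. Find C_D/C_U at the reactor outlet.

0.235

Exit C_A = C_{A0}(1−X) = 2.20×0.733 = 1.613 mol/L.
A CSTR operates uniformly at the exit composition, giving r_D = 1.477 and r_U = 6.273 (each k·C_A^n at C_A = 1.613).
Overall selectivity = C_D/C_U = r_Dτ/(r_Uτ) = r_D/r_U = 0.235.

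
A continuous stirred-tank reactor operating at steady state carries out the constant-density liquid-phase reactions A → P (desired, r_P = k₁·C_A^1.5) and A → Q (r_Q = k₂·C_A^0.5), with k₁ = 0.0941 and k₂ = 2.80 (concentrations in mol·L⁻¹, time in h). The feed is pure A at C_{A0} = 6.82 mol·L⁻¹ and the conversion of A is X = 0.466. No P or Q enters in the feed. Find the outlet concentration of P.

0.347 mol·L⁻¹

Exit C_A = C_{A0}(1−X) = 6.82×0.534 = 3.642 mol·L⁻¹.
A CSTR operates uniformly at the exit composition, giving r_P = 0.6540 and r_Q = 5.343 (each k·C_A^n at C_A = 3.642).
Fraction of consumed A going to P: r_P/(r_P+r_Q) = 0.1090.
C_P = 0.1090·C_{A0}·X = 0.1090×6.82×0.466 = 0.347 mol·L⁻¹.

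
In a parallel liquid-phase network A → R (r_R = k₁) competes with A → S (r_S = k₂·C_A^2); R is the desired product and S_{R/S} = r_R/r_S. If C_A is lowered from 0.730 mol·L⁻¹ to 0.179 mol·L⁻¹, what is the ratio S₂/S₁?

S_{R/S} = (k₁/k₂)·C_A^-2, so S₂/S₁ = (C_{A,2}/C_{A,1})^-2.
= (0.179/0.730)^(-2) = (0.2452)^(-2) = 16.6.
Selectivity toward R rises as C_A falls — low-concentration operation is favoured.

16.6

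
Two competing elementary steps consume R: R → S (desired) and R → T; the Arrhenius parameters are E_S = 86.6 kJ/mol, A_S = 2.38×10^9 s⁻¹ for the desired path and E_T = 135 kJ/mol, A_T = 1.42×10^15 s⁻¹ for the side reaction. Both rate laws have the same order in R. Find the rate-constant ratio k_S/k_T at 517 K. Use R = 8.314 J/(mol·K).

With equal orders, S_{S/T} = k_S/k_T = (A_S/A_T)·exp[(E_T−E_S)/(RT)].
(E_T−E_S)/(RT) = (135−86.6)×10³/(8.314×517) = 48400/4298 = 11.26.
k_S/k_T = (2.38×10^9/1.42×10^15)·exp(11.26) = 1.676×10^-6 × 77665 = 0.130.

0.130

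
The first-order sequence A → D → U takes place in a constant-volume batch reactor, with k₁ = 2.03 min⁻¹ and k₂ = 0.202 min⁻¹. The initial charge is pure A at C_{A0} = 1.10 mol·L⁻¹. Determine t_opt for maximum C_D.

Setting dC_D/dt = 0 gives t_opt = ln(k₂/k₁)/(k₂−k₁).
= ln(0.202/2.03)/(0.202−2.03) = ln(0.09951)/-1.828 = -2.308/-1.828 = 1.26 min.

1.26 min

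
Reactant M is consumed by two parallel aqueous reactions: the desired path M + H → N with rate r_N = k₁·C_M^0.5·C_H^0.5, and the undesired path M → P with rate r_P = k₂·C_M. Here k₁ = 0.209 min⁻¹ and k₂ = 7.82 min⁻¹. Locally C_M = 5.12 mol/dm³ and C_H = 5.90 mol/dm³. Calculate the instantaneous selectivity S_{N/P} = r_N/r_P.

0.0287

S_{N/P} = r_N/r_P = (k₁·C_M^0.5·C_H^0.5)/(k₂·C_M) = (k₁/k₂)·C_M^-0.5·C_H^0.5.
= (0.209×5.120^0.5×5.900^0.5) / (7.82×5.120) = 1.149/40.04 = 0.0287.
The undesired path is higher order in M, so low C_M (CSTR or dilute feed) favours N.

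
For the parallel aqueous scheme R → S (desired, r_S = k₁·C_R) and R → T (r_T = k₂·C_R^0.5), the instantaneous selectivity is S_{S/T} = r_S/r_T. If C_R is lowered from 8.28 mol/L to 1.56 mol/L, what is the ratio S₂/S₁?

0.434

S_{S/T} = (k₁/k₂)·C_R^0.5, so S₂/S₁ = (C_{R,2}/C_{R,1})^0.5.
= (1.56/8.28)^0.5 = (0.1884)^0.5 = 0.434.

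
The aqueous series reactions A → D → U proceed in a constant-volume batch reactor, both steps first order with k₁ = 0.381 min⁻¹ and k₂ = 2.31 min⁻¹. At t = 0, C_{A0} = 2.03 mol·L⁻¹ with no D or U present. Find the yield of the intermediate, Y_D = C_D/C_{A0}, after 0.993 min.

The intermediate concentration in a first-order A→B→C sequence is C_D = k₁C_{A0}(e^(−k₁t) − e^(−k₂t))/(k₂−k₁).
e^(−k₁t) = e^(−0.381×0.993) = e^(−0.3783) = 0.6850; e^(−k₂t) = e^(−2.294) = 0.1009.
C_D = 0.381×2.03/(2.31−0.381) × (0.6850−0.1009) = 0.4009×0.5841 = 0.2342 mol·L⁻¹.
Y_D = C_D/C_{A0} = 0.2342/2.03 = 0.115.

0.115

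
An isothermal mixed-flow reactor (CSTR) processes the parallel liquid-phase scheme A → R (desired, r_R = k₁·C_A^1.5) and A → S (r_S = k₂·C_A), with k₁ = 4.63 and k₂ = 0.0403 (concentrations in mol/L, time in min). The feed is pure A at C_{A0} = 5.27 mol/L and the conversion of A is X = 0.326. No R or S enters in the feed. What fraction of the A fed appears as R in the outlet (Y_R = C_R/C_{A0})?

Exit C_A = C_{A0}(1−X) = 5.27×0.674 = 3.552 mol/L.
A CSTR operates uniformly at the exit composition, giving r_R = 30.99 and r_S = 0.1431 (each k·C_A^n at C_A = 3.552).
Fraction of consumed A going to R: r_R/(r_R+r_S) = 0.9954.
C_R = 0.9954·C_{A0}·X = 0.9954×5.27×0.326 = 1.71 mol/L; Y_R = C_R/C_{A0} = 0.325.

0.325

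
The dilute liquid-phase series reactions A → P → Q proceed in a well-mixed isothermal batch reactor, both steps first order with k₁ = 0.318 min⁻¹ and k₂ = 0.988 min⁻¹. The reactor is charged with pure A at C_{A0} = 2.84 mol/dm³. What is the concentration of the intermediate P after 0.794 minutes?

0.432 mol/dm³

The intermediate concentration in a first-order A→B→C sequence is C_P = k₁C_{A0}(e^(−k₁t) − e^(−k₂t))/(k₂−k₁).
e^(−k₁t) = e^(−0.318×0.794) = e^(−0.2525) = 0.7769; e^(−k₂t) = e^(−0.7845) = 0.4564.
C_P = 0.318×2.84/(0.988−0.318) × (0.7769−0.4564) = 1.348×0.3205 = 0.4320 mol/dm³.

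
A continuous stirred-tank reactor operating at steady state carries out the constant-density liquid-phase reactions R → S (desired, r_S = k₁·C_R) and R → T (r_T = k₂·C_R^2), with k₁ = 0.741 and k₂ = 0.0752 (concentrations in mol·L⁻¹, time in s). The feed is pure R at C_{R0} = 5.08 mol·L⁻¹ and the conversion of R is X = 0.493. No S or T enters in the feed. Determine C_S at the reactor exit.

1.99 mol·L⁻¹

Exit C_R = C_{R0}(1−X) = 5.08×0.507 = 2.576 mol·L⁻¹.
A CSTR operates uniformly at the exit composition, giving r_S = 1.908 and r_T = 0.4988 (each k·C_R^n at C_R = 2.576).
Fraction of consumed R going to S: r_S/(r_S+r_T) = 0.7928.
C_S = 0.7928·C_{R0}·X = 0.7928×5.08×0.493 = 1.99 mol·L⁻¹.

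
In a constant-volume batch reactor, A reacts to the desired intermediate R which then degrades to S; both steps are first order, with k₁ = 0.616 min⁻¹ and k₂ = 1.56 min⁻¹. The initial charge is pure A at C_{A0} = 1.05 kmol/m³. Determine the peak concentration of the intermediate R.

0.226 kmol/m³

At the optimum, C_{R,max}/C_{A0} = (k₁/k₂)^[k₂/(k₂−k₁)].
= (0.616/1.56)^(1.56/(1.56−0.616)) = (0.3949)^(1.653) = 0.2153.
C_{R,max} = 0.2153×1.05 = 0.226 kmol/m³.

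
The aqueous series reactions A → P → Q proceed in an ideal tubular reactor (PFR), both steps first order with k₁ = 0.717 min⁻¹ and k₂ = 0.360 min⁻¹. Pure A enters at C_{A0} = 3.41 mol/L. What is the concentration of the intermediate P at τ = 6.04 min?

For first-order series with pure A initially, C_P(τ) = k₁C_{A0}/(k₂−k₁)·(e^(−k₁τ) − e^(−k₂τ)).
e^(−k₁τ) = e^(−0.717×6.04) = e^(−4.331) = 0.01316; e^(−k₂τ) = e^(−2.174) = 0.1137.
C_P = 0.717×3.41/(0.360−0.717) × (0.01316−0.1137) = (-6.849)×(-0.1005) = 0.6884 mol/L.

0.688 mol/L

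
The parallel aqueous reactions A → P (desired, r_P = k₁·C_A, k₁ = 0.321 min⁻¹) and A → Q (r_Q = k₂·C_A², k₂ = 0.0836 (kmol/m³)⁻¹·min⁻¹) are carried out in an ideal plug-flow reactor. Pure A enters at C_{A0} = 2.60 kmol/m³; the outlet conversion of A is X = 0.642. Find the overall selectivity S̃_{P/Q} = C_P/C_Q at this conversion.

2.23

C_A = C_{A0}(1−X) = 0.9308 kmol/m³.
Along a PFR/batch, dC_P/dC_A = −r_P/(r_P+r_Q) = −k₁/(k₁+k₂·C_A).
Integrating from C_{A0} to C_A: C_P = (0.321/0.0836)·ln[(0.321+0.0836·2.60)/(0.321+0.0836·0.931)] = 3.840·ln(0.5384/0.3988) = 1.152 kmol/m³.
C_Q = (C_{A0}−C_A)−C_P = 0.5172 kmol/m³; S̃_{P/Q} = 1.152/0.5172 = 2.23.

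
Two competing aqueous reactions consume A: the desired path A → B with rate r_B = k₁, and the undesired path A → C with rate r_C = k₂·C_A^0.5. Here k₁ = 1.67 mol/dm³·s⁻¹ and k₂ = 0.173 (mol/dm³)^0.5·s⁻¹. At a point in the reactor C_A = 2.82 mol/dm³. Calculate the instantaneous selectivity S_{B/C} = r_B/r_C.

S_{B/C} = r_B/r_C = (k₁)/(k₂·C_A^0.5) = (k₁/k₂)·C_A^-0.5.
= (1.67) / (0.173×2.820^0.5) = 1.670/0.2905 = 5.75.
The undesired path is higher order in A, so low C_A (CSTR or dilute feed) favours B.

5.75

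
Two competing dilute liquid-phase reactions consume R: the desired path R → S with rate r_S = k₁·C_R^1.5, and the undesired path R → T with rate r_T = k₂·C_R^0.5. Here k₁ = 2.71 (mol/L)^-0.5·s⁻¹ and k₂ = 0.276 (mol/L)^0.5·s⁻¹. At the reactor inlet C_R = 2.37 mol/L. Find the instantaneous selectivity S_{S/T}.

23.3

S_{S/T} = r_S/r_T = (k₁·C_R^1.5)/(k₂·C_R^0.5) = (k₁/k₂)·C_R.
= (2.71×2.370^1.5) / (0.276×2.370^0.5) = 9.888/0.4249 = 23.3.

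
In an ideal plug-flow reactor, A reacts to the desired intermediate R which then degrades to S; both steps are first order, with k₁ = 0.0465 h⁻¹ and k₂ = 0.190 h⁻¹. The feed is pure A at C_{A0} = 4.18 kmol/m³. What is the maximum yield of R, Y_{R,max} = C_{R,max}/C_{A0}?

For a first-order series the maximum intermediate yield is C_{R,max}/C_{A0} = (k₁/k₂)^[k₂/(k₂−k₁)].
= (0.0465/0.190)^(0.190/(0.190−0.0465)) = (0.2447)^(1.324) = 0.1551.

0.155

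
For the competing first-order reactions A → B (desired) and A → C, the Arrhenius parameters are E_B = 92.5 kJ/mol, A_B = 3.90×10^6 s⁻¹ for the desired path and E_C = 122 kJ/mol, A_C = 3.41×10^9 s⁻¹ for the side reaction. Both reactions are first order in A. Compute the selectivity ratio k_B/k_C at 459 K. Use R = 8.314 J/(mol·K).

With equal orders, S_{B/C} = k_B/k_C = (A_B/A_C)·exp[(E_C−E_B)/(RT)].
(E_C−E_B)/(RT) = (122−92.5)×10³/(8.314×459) = 29500/3816 = 7.730.
k_B/k_C = (3.90×10^6/3.41×10^9)·exp(7.730) = 0.001144 × 2276 = 2.60.
Since E_B < E_C, lowering the temperature improves selectivity toward B.

2.60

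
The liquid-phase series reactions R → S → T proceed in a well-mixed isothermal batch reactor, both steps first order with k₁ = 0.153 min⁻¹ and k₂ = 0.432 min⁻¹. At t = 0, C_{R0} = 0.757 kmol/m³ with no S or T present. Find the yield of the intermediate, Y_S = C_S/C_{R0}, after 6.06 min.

Solving the coupled first-order balances gives C_S(t) = [k₁/(k₂−k₁)]·C_{R0}·(e^(−k₁t) − e^(−k₂t)).
e^(−k₁t) = e^(−0.153×6.06) = e^(−0.9272) = 0.3957; e^(−k₂t) = e^(−2.618) = 0.07295.
C_S = 0.153×0.757/(0.432−0.153) × (0.3957−0.07295) = 0.4151×0.3227 = 0.1340 kmol/m³.
Y_S = C_S/C_{R0} = 0.1340/0.757 = 0.177.

0.177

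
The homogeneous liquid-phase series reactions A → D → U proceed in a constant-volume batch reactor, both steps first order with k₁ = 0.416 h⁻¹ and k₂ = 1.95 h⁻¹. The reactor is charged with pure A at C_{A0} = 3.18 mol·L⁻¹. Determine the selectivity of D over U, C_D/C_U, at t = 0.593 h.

1.38

For first-order series with pure A initially, C_D(t) = k₁C_{A0}/(k₂−k₁)·(e^(−k₁t) − e^(−k₂t)).
e^(−k₁t) = e^(−0.416×0.593) = e^(−0.2467) = 0.7814; e^(−k₂t) = e^(−1.156) = 0.3146.
C_D = 0.416×3.18/(1.95−0.416) × (0.7814−0.3146) = 0.8624×0.4668 = 0.4025 mol·L⁻¹.
C_A = C_{A0}e^(−k₁t) = 2.485 mol·L⁻¹, so C_U = C_{A0}−C_A−C_D = 0.2927 mol·L⁻¹; C_D/C_U = 1.38.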